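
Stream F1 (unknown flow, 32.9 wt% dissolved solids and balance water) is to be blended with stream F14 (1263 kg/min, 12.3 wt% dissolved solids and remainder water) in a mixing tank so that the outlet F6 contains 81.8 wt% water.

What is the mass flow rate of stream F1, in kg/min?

Let F1 be the unknown flow. Total out = 1263 + F1.
water balance: 1107.7 + 0.671·F1 = 0.818·(1263 + F1)
(0.671 − 0.818)·F1 = 0.818×1263 − 1107.7 = -74.517
F1 = -74.517 / -0.147 = 506.92 kg/min

506.9 kg/min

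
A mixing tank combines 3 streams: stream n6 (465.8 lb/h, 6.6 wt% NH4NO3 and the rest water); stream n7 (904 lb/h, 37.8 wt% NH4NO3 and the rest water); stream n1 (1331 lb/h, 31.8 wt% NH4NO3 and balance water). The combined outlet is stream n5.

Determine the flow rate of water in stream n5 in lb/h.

1905 lb/h

water out = water in = 465.8×0.934 + 904×0.622 + 1331×0.682 = 1905.1 lb/h.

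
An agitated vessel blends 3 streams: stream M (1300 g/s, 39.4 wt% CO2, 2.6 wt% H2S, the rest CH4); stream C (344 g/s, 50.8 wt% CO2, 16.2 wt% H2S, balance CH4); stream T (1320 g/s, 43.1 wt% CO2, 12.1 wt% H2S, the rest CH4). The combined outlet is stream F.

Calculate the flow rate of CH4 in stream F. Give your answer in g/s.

1459 g/s

CH4 out = CH4 in = 1300×0.580 + 344×0.330 + 1320×0.448 = 1458.9 g/s.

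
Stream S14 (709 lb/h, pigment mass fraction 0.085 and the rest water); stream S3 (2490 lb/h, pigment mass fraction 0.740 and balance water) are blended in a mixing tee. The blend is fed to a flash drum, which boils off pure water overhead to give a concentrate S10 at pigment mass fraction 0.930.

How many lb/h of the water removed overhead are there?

1153 lb/h

pigment entering = 709×0.085 + 2490×0.740 = 1902.9 lb/h.
All pigment reports to S10, so S10 = 1902.9/0.930 = 2046.1 lb/h.
Total feed = 3199 lb/h; overhead = 3199 − 2046.1 = 1152.9 lb/h.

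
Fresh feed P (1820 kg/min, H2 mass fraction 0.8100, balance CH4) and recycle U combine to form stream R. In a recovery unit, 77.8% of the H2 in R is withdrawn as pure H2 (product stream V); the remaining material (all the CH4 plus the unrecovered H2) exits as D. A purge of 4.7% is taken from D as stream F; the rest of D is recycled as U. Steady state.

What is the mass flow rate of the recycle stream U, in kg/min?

CH4 enters only via P and leaves only via the purge: 1820×0.190 = 0.047×(CH4 in D), and the recovery unit passes all CH4, so CH4 in R = CH4 in D = 7357.4 kg/min.
H2 in R: m_A = 1820×0.810 + (1−0.047)·(1−0.778)·m_A, so m_A = 1474.2/0.7884 = 1869.8 kg/min.
D = (1−0.778)×1869.8 + 7357.4 = 7772.5 kg/min.
Recycle U = (1−0.047)×7772.5 = 7407.2 kg/min.

7407 kg/min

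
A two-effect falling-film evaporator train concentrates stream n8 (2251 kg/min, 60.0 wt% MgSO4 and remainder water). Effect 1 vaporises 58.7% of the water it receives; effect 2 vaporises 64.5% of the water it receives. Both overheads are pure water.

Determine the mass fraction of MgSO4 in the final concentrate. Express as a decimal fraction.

water in feed = 2251×0.400 = 900.4 kg/min.
After stage 1: water left = (1−0.587)×900.4 = 371.87; stream total = 1722.5 kg/min.
After stage 2: water left = (1−0.645)×371.87 = 132.01; final concentrate = 1482.6 kg/min.
MgSO4 fraction = 1350.6/1482.6 = 0.9110.

0.9110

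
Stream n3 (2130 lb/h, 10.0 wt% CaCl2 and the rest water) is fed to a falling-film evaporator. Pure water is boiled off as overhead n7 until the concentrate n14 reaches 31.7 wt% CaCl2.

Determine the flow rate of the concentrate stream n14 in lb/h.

CaCl2 is conserved: 2130×0.100 = 213 lb/h all reports to the concentrate.
Concentrate = 213/(target fraction) = 671.92 lb/h.

671.9 lb/h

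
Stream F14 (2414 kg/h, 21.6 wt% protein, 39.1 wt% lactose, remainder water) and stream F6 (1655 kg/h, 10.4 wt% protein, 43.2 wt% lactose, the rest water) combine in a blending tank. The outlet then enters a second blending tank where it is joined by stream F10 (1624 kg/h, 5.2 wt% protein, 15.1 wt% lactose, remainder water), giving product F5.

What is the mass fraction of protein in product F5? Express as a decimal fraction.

Overall, product flow = 5693 kg/h.
protein in = 2414×0.216 + 1655×0.104 + 1624×0.052 = 777.99 kg/h.
protein fraction in F5 = 0.1367.

0.1367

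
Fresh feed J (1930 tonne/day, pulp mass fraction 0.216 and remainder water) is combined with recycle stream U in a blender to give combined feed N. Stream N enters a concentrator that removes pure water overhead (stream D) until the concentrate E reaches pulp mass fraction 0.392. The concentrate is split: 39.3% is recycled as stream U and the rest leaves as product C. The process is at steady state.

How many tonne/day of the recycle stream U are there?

688.5 tonne/day

Overall pulp balance (none leaves overhead): pulp in fresh feed = pulp in product, i.e. 1930×0.216 = (1−0.393)·E·0.392.
E = 416.88/(0.392×0.607) = 1752 tonne/day.
Recycle U = 0.393×1752 = 688.54 tonne/day.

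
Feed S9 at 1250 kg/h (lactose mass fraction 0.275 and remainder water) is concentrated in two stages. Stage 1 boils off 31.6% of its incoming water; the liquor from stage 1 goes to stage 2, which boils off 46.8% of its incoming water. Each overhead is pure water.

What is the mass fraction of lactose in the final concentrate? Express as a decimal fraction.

0.510

water in feed = 1250×0.725 = 906.25 kg/h.
After stage 1: water left = (1−0.316)×906.25 = 619.88; stream total = 963.62 kg/h.
After stage 2: water left = (1−0.468)×619.88 = 329.77; final concentrate = 673.52 kg/h.
lactose fraction = 343.75/673.52 = 0.510.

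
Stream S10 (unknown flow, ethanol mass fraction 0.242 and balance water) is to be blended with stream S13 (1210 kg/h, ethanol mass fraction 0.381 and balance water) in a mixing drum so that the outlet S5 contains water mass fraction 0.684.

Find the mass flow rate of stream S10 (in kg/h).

1063 kg/h

Let S10 be the unknown flow. Total out = 1210 + S10.
water balance: 748.99 + 0.758·S10 = 0.684·(1210 + S10)
(0.758 − 0.684)·S10 = 0.684×1210 − 748.99 = 78.65
S10 = 78.65 / 0.074 = 1062.8 kg/h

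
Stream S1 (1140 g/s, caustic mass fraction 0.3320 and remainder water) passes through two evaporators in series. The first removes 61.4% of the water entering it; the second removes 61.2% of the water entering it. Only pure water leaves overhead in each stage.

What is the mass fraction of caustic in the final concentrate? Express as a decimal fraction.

0.7684

water in feed = 1140×0.668 = 761.52 g/s.
After stage 1: water left = (1−0.614)×761.52 = 293.95; stream total = 672.43 g/s.
After stage 2: water left = (1−0.612)×293.95 = 114.05; final concentrate = 492.53 g/s.
caustic fraction = 378.48/492.53 = 0.7684.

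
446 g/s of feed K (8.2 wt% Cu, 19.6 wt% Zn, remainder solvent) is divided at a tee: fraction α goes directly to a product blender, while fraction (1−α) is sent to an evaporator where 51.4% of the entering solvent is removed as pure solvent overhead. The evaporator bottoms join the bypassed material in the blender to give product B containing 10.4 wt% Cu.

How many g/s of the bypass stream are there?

191.8 g/s

All 446×0.082 = 36.572 g/s of Cu reaches B, so B = 36.572/0.104 = 351.65 g/s and vapour = 94.346 g/s.
The evaporator receives (1−α)·446 of feed at 0.722 solvent and removes 0.514 of that solvent:
0.514×0.722×(1−α)×446 = 94.346
(1−α) = 94.346/165.51 = 0.5700;  α = 0.4300.
Bypass flow = 0.4300×446 = 191.77 g/s.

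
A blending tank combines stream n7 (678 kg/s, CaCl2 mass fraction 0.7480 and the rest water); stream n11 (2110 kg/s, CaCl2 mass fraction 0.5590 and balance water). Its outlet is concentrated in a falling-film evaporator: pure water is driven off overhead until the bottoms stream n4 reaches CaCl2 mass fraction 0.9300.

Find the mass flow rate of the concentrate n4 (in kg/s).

1814 kg/s

CaCl2 entering = 678×0.748 + 2110×0.559 = 1686.6 kg/s.
All CaCl2 reports to n4, so n4 = 1686.6/0.930 = 1813.6 kg/s.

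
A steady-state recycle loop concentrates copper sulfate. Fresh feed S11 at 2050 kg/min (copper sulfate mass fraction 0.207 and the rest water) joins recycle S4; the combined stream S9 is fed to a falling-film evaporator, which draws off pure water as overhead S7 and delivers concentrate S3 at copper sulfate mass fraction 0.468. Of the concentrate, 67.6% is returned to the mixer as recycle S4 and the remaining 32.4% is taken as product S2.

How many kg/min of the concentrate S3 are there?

2799 kg/min

Overall copper sulfate balance (none leaves overhead): copper sulfate in fresh feed = copper sulfate in product, i.e. 2050×0.207 = (1−0.676)·S3·0.468.
S3 = 424.35/(0.468×0.324) = 2798.6 kg/min.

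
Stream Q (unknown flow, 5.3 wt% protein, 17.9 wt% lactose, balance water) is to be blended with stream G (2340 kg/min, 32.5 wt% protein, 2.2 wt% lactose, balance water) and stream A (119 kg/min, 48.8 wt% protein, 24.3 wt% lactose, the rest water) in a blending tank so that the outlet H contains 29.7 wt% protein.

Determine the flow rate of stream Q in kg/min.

Let Q be the unknown flow. Total out = 2459 + Q.
protein balance: 818.57 + 0.053·Q = 0.297·(2459 + Q)
(0.053 − 0.297)·Q = 0.297×2459 − 818.57 = -88.249
Q = -88.249 / -0.244 = 361.68 kg/min

361.7 kg/min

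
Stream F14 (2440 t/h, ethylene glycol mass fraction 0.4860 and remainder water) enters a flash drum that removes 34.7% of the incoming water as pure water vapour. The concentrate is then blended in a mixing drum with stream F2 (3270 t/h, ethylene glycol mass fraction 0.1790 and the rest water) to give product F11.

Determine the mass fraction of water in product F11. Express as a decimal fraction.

0.6642

Vapour removed = 0.347×0.514×2440 = 435.19 t/h; concentrate = 2004.8 t/h.
water reaching the mixer = 818.97 (from concentrate) + 3270×0.821 = 3503.6 t/h.
Product flow = 2004.8 + 3270 = 5274.8 t/h; water fraction = 0.6642.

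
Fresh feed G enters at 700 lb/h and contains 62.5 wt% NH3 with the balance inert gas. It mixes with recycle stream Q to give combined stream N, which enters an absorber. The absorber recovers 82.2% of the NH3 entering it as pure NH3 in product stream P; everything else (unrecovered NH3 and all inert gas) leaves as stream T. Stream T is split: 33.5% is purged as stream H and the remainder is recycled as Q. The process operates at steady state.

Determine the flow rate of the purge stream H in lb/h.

inert gas enters only via G and leaves only via the purge: 700×0.375 = 0.335×(inert gas in T), and the absorber passes all inert gas, so inert gas in N = inert gas in T = 783.58 lb/h.
NH3 in N: m_A = 700×0.625 + (1−0.335)·(1−0.822)·m_A, so m_A = 437.5/0.8816 = 496.24 lb/h.
T = (1−0.822)×496.24 + 783.58 = 871.91 lb/h.
Purge H = 0.335×871.91 = 292.09 lb/h.

292.1 lb/h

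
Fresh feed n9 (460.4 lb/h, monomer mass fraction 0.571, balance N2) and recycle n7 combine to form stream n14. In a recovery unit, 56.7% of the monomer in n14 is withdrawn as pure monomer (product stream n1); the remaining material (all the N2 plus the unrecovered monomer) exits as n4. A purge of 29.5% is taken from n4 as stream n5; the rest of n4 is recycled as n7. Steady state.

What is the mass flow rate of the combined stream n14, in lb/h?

1048 lb/h

N2 enters only via n9 and leaves only via the purge: 460.4×0.429 = 0.295×(N2 in n4), and the recovery unit passes all N2, so N2 in n14 = N2 in n4 = 669.53 lb/h.
monomer in n14: m_A = 460.4×0.571 + (1−0.295)·(1−0.567)·m_A, so m_A = 262.89/0.6947 = 378.4 lb/h.
n14 = 378.4 + 669.53 = 1047.9 lb/h.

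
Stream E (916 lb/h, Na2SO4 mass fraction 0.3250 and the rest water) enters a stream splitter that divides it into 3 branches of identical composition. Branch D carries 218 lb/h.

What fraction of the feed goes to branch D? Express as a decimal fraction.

0.238

Fraction to D = 218/916 = 0.2380.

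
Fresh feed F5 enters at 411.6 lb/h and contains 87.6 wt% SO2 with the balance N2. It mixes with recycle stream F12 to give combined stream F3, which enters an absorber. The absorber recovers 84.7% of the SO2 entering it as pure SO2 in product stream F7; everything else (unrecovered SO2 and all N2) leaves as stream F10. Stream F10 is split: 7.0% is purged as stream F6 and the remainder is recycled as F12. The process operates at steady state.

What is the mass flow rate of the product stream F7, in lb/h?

356.1 lb/h

SO2 in F3: m_A = 411.6×0.876 + (1−0.070)·(1−0.847)·m_A, so m_A = 360.56/0.8577 = 420.38 lb/h.
Product F7 = 0.847×420.38 = 356.06 lb/h.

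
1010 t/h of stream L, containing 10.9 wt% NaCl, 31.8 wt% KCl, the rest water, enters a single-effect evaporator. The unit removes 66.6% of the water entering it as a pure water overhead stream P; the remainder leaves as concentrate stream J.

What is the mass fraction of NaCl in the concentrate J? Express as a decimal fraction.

0.1763

NaCl is not removed: 1010×0.109 = 110.09 t/h of NaCl enters J.
water entering = 1010×0.573 = 578.73 t/h; overhead removed = 0.666×578.73 = 385.43 t/h.
Concentrate = 1010 − 385.43 = 624.57 t/h.
Mass fraction = 110.09/624.57 = 0.1763.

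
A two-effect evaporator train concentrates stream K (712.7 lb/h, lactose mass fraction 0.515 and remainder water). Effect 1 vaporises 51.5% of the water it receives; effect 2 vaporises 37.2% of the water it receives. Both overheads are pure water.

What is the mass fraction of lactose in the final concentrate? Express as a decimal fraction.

0.777

water in feed = 712.7×0.485 = 345.66 lb/h.
After stage 1: water left = (1−0.515)×345.66 = 167.64; stream total = 534.69 lb/h.
After stage 2: water left = (1−0.372)×167.64 = 105.28; final concentrate = 472.32 lb/h.
lactose fraction = 367.04/472.32 = 0.777.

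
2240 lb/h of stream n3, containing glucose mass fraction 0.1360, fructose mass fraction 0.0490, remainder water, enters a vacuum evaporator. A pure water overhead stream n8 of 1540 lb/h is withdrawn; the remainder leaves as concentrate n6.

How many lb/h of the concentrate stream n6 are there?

Concentrate = 2240 − 1540 = 700 lb/h.

700 lb/h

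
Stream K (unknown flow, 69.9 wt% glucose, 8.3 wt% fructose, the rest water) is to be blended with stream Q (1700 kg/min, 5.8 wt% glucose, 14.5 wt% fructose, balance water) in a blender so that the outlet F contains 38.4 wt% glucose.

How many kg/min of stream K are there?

Let K be the unknown flow. Total out = 1700 + K.
glucose balance: 98.6 + 0.699·K = 0.384·(1700 + K)
(0.699 − 0.384)·K = 0.384×1700 − 98.6 = 554.2
K = 554.2 / 0.315 = 1759.4 kg/min

1759 kg/min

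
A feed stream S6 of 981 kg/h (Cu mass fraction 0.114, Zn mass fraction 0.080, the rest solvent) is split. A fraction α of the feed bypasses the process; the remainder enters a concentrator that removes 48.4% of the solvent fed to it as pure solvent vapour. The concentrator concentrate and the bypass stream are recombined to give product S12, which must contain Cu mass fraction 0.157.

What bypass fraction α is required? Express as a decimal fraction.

All 981×0.114 = 111.83 kg/h of Cu reaches S12, so S12 = 111.83/0.157 = 712.32 kg/h and vapour = 268.68 kg/h.
The evaporator receives (1−α)·981 of feed at 0.806 solvent and removes 0.484 of that solvent:
0.484×0.806×(1−α)×981 = 268.68
(1−α) = 268.68/382.69 = 0.7021;  α = 0.2979.

0.298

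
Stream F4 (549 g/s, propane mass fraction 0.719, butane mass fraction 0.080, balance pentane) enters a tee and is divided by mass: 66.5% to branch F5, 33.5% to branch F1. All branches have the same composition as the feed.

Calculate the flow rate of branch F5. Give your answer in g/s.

Branch F5 flow = 0.665×549 = 365.09 g/s.

365.1 g/s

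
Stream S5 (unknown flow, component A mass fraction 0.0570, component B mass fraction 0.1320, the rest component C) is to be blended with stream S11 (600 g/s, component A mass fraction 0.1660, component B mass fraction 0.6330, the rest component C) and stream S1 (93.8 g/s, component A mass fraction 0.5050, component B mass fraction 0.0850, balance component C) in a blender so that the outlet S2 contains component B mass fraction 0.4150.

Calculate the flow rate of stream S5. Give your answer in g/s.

352.8 g/s

Let S5 be the unknown flow. Total out = 693.8 + S5.
component B balance: 387.77 + 0.132·S5 = 0.415·(693.8 + S5)
(0.132 − 0.415)·S5 = 0.415×693.8 − 387.77 = -99.846
S5 = -99.846 / -0.283 = 352.81 g/s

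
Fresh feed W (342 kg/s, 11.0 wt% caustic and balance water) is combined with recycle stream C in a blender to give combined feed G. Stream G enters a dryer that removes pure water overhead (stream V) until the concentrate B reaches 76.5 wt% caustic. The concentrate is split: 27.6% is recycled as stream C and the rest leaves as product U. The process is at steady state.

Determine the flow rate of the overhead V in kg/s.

Overall caustic balance (none leaves overhead): caustic in fresh feed = caustic in product, i.e. 342×0.110 = (1−0.276)·B·0.765.
B = 37.62/(0.765×0.724) = 67.923 kg/s.
Recycle C = 0.276×67.923 = 18.747 kg/s.
Combined feed G = 342 + 18.747 = 360.75 kg/s.
Overhead V = G − B = 360.75 − 67.923 = 292.82 kg/s.

292.8 kg/s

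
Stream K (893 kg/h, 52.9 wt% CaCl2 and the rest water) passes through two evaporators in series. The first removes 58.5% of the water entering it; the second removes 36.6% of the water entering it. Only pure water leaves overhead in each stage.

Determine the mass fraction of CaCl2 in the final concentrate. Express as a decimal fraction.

water in feed = 893×0.471 = 420.6 kg/h.
After stage 1: water left = (1−0.585)×420.6 = 174.55; stream total = 646.95 kg/h.
After stage 2: water left = (1−0.366)×174.55 = 110.66; final concentrate = 583.06 kg/h.
CaCl2 fraction = 472.4/583.06 = 0.810.

0.810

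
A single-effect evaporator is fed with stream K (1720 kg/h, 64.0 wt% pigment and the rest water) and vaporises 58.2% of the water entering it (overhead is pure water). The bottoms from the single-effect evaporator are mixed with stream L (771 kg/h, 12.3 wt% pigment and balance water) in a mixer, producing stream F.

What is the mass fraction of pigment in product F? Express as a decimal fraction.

0.561

Vapour removed = 0.582×0.360×1720 = 360.37 kg/h; concentrate = 1359.6 kg/h.
pigment reaching the mixer = 1100.8 (from concentrate) + 771×0.123 = 1195.6 kg/h.
Product flow = 1359.6 + 771 = 2130.6 kg/h; pigment fraction = 0.561.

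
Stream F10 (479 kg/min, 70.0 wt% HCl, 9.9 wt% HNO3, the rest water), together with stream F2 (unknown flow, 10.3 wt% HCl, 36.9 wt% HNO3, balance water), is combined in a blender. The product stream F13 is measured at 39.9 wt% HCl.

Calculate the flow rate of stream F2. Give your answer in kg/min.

487.1 kg/min

Let F2 be the unknown flow. Total out = 479 + F2.
HCl balance: 335.3 + 0.103·F2 = 0.399·(479 + F2)
(0.103 − 0.399)·F2 = 0.399×479 − 335.3 = -144.18
F2 = -144.18 / -0.296 = 487.09 kg/min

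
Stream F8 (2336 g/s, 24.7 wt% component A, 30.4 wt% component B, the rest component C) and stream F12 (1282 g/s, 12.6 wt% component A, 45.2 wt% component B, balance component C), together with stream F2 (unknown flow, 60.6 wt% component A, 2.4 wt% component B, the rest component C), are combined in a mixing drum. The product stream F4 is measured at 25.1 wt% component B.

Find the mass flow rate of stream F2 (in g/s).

Let F2 be the unknown flow. Total out = 3618 + F2.
component B balance: 1289.6 + 0.024·F2 = 0.251·(3618 + F2)
(0.024 − 0.251)·F2 = 0.251×3618 − 1289.6 = -381.49
F2 = -381.49 / -0.227 = 1680.6 g/s

1681 g/s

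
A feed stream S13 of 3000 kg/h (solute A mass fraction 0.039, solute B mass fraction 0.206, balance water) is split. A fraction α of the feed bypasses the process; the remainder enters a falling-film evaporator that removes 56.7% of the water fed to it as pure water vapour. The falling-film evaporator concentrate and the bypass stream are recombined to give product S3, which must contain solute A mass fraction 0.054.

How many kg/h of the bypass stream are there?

1053 kg/h

All 3000×0.039 = 117 kg/h of solute A reaches S3, so S3 = 117/0.054 = 2166.7 kg/h and vapour = 833.33 kg/h.
The evaporator receives (1−α)·3000 of feed at 0.755 water and removes 0.567 of that water:
0.567×0.755×(1−α)×3000 = 833.33
(1−α) = 833.33/1284.3 = 0.6489;  α = 0.3511.
Bypass flow = 0.3511×3000 = 1053.3 kg/h.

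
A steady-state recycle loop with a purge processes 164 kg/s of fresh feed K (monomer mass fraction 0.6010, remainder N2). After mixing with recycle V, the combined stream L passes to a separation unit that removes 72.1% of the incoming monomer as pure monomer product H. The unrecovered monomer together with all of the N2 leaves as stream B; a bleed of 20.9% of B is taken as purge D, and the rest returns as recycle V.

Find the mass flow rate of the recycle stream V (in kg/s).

275.6 kg/s

N2 enters only via K and leaves only via the purge: 164×0.399 = 0.209×(N2 in B), and the separation unit passes all N2, so N2 in L = N2 in B = 313.09 kg/s.
monomer in L: m_A = 164×0.601 + (1−0.209)·(1−0.721)·m_A, so m_A = 98.564/0.7793 = 126.48 kg/s.
B = (1−0.721)×126.48 + 313.09 = 348.38 kg/s.
Recycle V = (1−0.209)×348.38 = 275.57 kg/s.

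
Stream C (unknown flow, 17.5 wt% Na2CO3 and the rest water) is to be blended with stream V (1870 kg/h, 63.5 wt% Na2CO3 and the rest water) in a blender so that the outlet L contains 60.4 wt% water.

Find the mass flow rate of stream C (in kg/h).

Let C be the unknown flow. Total out = 1870 + C.
water balance: 682.55 + 0.825·C = 0.604·(1870 + C)
(0.825 − 0.604)·C = 0.604×1870 − 682.55 = 446.93
C = 446.93 / 0.221 = 2022.3 kg/h

2022 kg/h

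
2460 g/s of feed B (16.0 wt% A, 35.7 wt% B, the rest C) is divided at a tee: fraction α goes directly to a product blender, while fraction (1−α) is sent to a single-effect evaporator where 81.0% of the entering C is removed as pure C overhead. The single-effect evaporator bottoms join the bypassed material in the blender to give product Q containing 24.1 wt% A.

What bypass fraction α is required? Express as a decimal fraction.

0.141

All 2460×0.160 = 393.6 g/s of A reaches Q, so Q = 393.6/0.241 = 1633.2 g/s and vapour = 826.8 g/s.
The evaporator receives (1−α)·2460 of feed at 0.483 C and removes 0.810 of that C:
0.810×0.483×(1−α)×2460 = 826.8
(1−α) = 826.8/962.43 = 0.8591;  α = 0.1409.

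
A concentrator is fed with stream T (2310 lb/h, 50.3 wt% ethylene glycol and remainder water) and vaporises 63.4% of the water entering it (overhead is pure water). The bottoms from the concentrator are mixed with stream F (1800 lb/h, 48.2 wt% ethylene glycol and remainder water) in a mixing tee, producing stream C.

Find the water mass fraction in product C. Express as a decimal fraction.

Vapour removed = 0.634×0.497×2310 = 727.88 lb/h; concentrate = 1582.1 lb/h.
water reaching the mixer = 420.19 (from concentrate) + 1800×0.518 = 1352.6 lb/h.
Product flow = 1582.1 + 1800 = 3382.1 lb/h; water fraction = 0.400.

0.400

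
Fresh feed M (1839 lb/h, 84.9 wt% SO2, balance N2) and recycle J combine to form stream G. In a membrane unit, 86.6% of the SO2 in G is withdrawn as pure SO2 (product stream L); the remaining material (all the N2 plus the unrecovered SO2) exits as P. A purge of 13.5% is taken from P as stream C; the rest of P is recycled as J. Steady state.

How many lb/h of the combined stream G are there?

3823 lb/h

N2 enters only via M and leaves only via the purge: 1839×0.151 = 0.135×(N2 in P), and the membrane unit passes all N2, so N2 in G = N2 in P = 2057 lb/h.
SO2 in G: m_A = 1839×0.849 + (1−0.135)·(1−0.866)·m_A, so m_A = 1561.3/0.8841 = 1766 lb/h.
G = 1766 + 2057 = 3823 lb/h.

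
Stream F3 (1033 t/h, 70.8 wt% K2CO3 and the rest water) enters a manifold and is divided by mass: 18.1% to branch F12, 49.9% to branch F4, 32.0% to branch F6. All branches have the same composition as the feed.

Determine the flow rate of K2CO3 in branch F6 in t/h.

Branch F6 total = 0.320×1033 = 330.56 t/h.
K2CO3 in F6 = 0.708×330.56 = 234.04 t/h.

234 t/h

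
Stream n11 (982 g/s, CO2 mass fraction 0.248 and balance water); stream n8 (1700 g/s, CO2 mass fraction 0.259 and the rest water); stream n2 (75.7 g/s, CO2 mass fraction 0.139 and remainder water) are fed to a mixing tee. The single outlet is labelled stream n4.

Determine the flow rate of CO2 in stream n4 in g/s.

CO2 out = CO2 in = 982×0.248 + 1700×0.259 + 75.7×0.139 = 694.36 g/s.

694.4 g/s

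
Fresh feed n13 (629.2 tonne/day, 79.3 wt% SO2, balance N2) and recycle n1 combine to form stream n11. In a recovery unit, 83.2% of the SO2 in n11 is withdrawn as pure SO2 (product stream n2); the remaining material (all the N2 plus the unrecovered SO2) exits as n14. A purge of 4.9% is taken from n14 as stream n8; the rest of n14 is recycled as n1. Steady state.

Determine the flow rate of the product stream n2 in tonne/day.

494.1 tonne/day

SO2 in n11: m_A = 629.2×0.793 + (1−0.049)·(1−0.832)·m_A, so m_A = 498.96/0.8402 = 593.83 tonne/day.
Product n2 = 0.832×593.83 = 494.07 tonne/day.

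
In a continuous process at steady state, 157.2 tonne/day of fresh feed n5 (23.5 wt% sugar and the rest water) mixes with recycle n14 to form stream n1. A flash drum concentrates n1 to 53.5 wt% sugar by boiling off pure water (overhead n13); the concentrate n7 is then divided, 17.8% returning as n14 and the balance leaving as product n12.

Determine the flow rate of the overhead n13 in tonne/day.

Overall sugar balance (none leaves overhead): sugar in fresh feed = sugar in product, i.e. 157.2×0.235 = (1−0.178)·n7·0.535.
n7 = 36.942/(0.535×0.822) = 84.003 tonne/day.
Recycle n14 = 0.178×84.003 = 14.953 tonne/day.
Combined feed n1 = 157.2 + 14.953 = 172.15 tonne/day.
Overhead n13 = n1 − n7 = 172.15 − 84.003 = 88.15 tonne/day.

88.15 tonne/day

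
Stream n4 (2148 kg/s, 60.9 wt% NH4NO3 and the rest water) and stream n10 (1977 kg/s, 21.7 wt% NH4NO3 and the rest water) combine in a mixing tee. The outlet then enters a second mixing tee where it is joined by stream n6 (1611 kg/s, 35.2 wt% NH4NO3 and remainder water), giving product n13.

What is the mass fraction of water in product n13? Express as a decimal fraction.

Overall, product flow = 5736 kg/s.
water in = 2148×0.391 + 1977×0.783 + 1611×0.648 = 3431.8 kg/s.
water fraction in n13 = 0.5983.

0.5983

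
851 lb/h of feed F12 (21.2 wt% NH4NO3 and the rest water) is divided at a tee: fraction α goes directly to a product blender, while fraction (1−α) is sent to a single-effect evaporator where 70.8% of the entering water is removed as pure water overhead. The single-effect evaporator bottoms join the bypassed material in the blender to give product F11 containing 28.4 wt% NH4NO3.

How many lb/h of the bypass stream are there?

464.3 lb/h

All 851×0.212 = 180.41 lb/h of NH4NO3 reaches F11, so F11 = 180.41/0.284 = 635.25 lb/h and vapour = 215.75 lb/h.
The evaporator receives (1−α)·851 of feed at 0.788 water and removes 0.708 of that water:
0.708×0.788×(1−α)×851 = 215.75
(1−α) = 215.75/474.78 = 0.4544;  α = 0.5456.
Bypass flow = 0.5456×851 = 464.29 lb/h.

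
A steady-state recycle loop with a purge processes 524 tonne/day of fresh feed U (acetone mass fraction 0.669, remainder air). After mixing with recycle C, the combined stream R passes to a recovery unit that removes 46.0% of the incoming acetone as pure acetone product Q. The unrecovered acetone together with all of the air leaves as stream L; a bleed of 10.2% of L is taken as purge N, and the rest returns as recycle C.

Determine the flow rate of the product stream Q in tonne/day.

acetone in R: m_A = 524×0.669 + (1−0.102)·(1−0.460)·m_A, so m_A = 350.56/0.5151 = 680.59 tonne/day.
Product Q = 0.460×680.59 = 313.07 tonne/day.

313.1 tonne/day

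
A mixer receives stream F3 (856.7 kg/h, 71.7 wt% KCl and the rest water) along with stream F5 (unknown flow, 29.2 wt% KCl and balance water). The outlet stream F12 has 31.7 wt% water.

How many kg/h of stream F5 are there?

74.5 kg/h

Let F5 be the unknown flow. Total out = 856.7 + F5.
water balance: 242.45 + 0.708·F5 = 0.317·(856.7 + F5)
(0.708 − 0.317)·F5 = 0.317×856.7 − 242.45 = 29.128
F5 = 29.128 / 0.391 = 74.496 kg/h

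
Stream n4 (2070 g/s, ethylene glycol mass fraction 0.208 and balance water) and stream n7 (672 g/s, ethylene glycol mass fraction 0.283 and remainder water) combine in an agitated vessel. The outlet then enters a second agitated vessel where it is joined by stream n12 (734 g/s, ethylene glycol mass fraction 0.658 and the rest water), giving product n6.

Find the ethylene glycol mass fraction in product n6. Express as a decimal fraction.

0.318

Overall, product flow = 3476 g/s.
ethylene glycol in = 2070×0.208 + 672×0.283 + 734×0.658 = 1103.7 g/s.
ethylene glycol fraction in n6 = 0.318.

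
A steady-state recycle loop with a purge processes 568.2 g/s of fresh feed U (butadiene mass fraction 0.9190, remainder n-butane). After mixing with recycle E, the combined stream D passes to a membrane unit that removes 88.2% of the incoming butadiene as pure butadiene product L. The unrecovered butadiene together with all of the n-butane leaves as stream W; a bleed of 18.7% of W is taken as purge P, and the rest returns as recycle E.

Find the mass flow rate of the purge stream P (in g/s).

n-butane enters only via U and leaves only via the purge: 568.2×0.081 = 0.187×(n-butane in W), and the membrane unit passes all n-butane, so n-butane in D = n-butane in W = 246.12 g/s.
butadiene in D: m_A = 568.2×0.919 + (1−0.187)·(1−0.882)·m_A, so m_A = 522.18/0.9041 = 577.59 g/s.
W = (1−0.882)×577.59 + 246.12 = 314.27 g/s.
Purge P = 0.187×314.27 = 58.769 g/s.

58.77 g/s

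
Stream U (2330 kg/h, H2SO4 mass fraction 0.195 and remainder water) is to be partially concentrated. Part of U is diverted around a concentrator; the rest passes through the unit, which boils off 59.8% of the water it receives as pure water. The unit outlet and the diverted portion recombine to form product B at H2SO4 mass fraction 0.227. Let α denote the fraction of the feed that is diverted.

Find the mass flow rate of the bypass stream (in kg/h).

1648 kg/h

All 2330×0.195 = 454.35 kg/h of H2SO4 reaches B, so B = 454.35/0.227 = 2001.5 kg/h and vapour = 328.46 kg/h.
The evaporator receives (1−α)·2330 of feed at 0.805 water and removes 0.598 of that water:
0.598×0.805×(1−α)×2330 = 328.46
(1−α) = 328.46/1121.6 = 0.2928;  α = 0.7072.
Bypass flow = 0.7072×2330 = 1647.7 kg/h.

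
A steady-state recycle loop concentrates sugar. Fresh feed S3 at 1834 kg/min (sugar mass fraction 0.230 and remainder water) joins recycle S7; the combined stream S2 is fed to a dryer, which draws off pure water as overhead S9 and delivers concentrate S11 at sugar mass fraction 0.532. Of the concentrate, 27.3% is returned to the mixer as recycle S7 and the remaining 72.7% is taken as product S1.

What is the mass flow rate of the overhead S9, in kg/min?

1041 kg/min

Overall sugar balance (none leaves overhead): sugar in fresh feed = sugar in product, i.e. 1834×0.230 = (1−0.273)·S11·0.532.
S11 = 421.82/(0.532×0.727) = 1090.6 kg/min.
Recycle S7 = 0.273×1090.6 = 297.74 kg/min.
Combined feed S2 = 1834 + 297.74 = 2131.7 kg/min.
Overhead S9 = S2 − S11 = 2131.7 − 1090.6 = 1041.1 kg/min.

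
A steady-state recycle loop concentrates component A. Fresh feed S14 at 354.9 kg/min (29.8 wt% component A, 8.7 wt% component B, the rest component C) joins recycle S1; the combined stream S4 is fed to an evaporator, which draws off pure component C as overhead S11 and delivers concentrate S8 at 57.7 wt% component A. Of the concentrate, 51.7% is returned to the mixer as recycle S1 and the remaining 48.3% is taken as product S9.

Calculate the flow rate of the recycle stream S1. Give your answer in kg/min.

196.2 kg/min

Overall component A balance (none leaves overhead): component A in fresh feed = component A in product, i.e. 354.9×0.298 = (1−0.517)·S8·0.577.
S8 = 105.76/(0.577×0.483) = 379.49 kg/min.
Recycle S1 = 0.517×379.49 = 196.2 kg/min.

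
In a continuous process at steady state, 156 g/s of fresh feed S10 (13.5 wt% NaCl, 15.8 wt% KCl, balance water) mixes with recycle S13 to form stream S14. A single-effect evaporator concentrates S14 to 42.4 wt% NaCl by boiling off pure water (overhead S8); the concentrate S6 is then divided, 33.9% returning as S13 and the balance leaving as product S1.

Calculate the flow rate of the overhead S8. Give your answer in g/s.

Overall NaCl balance (none leaves overhead): NaCl in fresh feed = NaCl in product, i.e. 156×0.135 = (1−0.339)·S6·0.424.
S6 = 21.06/(0.424×0.661) = 75.143 g/s.
Recycle S13 = 0.339×75.143 = 25.474 g/s.
Combined feed S14 = 156 + 25.474 = 181.47 g/s.
Overhead S8 = S14 − S6 = 181.47 − 75.143 = 106.33 g/s.

106.3 g/s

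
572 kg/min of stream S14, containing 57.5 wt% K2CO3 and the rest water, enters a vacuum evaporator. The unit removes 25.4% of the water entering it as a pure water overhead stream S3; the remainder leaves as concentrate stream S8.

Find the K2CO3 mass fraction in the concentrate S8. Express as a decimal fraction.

K2CO3 is not removed: 572×0.575 = 328.9 kg/min of K2CO3 enters S8.
water entering = 572×0.425 = 243.1 kg/min; overhead removed = 0.254×243.1 = 61.747 kg/min.
Concentrate = 572 − 61.747 = 510.25 kg/min.
Mass fraction = 328.9/510.25 = 0.645.

0.645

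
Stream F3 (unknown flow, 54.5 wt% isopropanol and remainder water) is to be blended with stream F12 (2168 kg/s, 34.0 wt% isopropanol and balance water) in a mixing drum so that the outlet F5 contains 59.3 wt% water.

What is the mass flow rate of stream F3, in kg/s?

1053 kg/s

Let F3 be the unknown flow. Total out = 2168 + F3.
water balance: 1430.9 + 0.455·F3 = 0.593·(2168 + F3)
(0.455 − 0.593)·F3 = 0.593×2168 − 1430.9 = -145.26
F3 = -145.26 / -0.138 = 1052.6 kg/s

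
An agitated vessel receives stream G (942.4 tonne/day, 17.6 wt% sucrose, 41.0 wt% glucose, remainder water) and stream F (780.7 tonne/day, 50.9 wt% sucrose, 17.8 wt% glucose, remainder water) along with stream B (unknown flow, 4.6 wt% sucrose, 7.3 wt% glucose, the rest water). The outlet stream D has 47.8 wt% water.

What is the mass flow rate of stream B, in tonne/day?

Let B be the unknown flow. Total out = 1723.1 + B.
water balance: 634.51 + 0.881·B = 0.478·(1723.1 + B)
(0.881 − 0.478)·B = 0.478×1723.1 − 634.51 = 189.13
B = 189.13 / 0.403 = 469.3 tonne/day

469.3 tonne/day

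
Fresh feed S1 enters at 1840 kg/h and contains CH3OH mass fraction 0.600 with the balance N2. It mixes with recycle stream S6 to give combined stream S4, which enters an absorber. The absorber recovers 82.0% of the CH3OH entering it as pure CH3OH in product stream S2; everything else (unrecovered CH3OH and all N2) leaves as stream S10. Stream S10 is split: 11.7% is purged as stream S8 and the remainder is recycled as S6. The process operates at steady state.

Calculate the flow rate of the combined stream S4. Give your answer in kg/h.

7603 kg/h

N2 enters only via S1 and leaves only via the purge: 1840×0.400 = 0.117×(N2 in S10), and the absorber passes all N2, so N2 in S4 = N2 in S10 = 6290.6 kg/h.
CH3OH in S4: m_A = 1840×0.600 + (1−0.117)·(1−0.820)·m_A, so m_A = 1104/0.8411 = 1312.6 kg/h.
S4 = 1312.6 + 6290.6 = 7603.2 kg/h.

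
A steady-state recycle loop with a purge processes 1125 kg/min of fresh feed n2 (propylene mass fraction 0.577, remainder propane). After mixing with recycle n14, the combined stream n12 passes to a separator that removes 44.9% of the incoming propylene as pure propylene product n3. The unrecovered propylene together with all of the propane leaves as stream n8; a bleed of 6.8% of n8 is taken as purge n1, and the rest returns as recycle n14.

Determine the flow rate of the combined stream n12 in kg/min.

propane enters only via n2 and leaves only via the purge: 1125×0.423 = 0.068×(propane in n8), and the separator passes all propane, so propane in n12 = propane in n8 = 6998.2 kg/min.
propylene in n12: m_A = 1125×0.577 + (1−0.068)·(1−0.449)·m_A, so m_A = 649.12/0.4865 = 1334.4 kg/min.
n12 = 1334.4 + 6998.2 = 8332.5 kg/min.

8333 kg/min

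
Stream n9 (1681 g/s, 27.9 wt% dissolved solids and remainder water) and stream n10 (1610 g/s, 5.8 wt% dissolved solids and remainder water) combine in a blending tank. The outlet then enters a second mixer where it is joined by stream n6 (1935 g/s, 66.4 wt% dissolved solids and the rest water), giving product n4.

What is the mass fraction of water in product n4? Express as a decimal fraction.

Overall, product flow = 5226 g/s.
water in = 1681×0.721 + 1610×0.942 + 1935×0.336 = 3378.8 g/s.
water fraction in n4 = 0.647.

0.647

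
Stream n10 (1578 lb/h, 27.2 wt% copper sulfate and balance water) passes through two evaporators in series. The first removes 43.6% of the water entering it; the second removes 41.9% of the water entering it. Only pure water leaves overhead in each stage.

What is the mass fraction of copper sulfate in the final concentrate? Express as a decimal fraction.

0.533

water in feed = 1578×0.728 = 1148.8 lb/h.
After stage 1: water left = (1−0.436)×1148.8 = 647.91; stream total = 1077.1 lb/h.
After stage 2: water left = (1−0.419)×647.91 = 376.44; final concentrate = 805.65 lb/h.
copper sulfate fraction = 429.22/805.65 = 0.533.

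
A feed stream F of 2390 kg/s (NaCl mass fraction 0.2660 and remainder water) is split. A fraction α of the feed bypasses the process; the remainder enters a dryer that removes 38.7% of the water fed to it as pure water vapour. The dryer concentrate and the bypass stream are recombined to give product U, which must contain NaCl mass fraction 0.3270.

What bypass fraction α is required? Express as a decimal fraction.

0.343

All 2390×0.266 = 635.74 kg/s of NaCl reaches U, so U = 635.74/0.327 = 1944.2 kg/s and vapour = 445.84 kg/s.
The evaporator receives (1−α)·2390 of feed at 0.734 water and removes 0.387 of that water:
0.387×0.734×(1−α)×2390 = 445.84
(1−α) = 445.84/678.9 = 0.6567;  α = 0.3433.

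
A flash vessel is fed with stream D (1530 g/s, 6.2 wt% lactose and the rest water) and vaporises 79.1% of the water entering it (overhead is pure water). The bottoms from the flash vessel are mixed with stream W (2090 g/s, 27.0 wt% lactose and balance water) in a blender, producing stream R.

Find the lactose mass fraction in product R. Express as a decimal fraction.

0.2653

Vapour removed = 0.791×0.938×1530 = 1135.2 g/s; concentrate = 394.8 g/s.
lactose reaching the mixer = 94.86 (from concentrate) + 2090×0.270 = 659.16 g/s.
Product flow = 394.8 + 2090 = 2484.8 g/s; lactose fraction = 0.2653.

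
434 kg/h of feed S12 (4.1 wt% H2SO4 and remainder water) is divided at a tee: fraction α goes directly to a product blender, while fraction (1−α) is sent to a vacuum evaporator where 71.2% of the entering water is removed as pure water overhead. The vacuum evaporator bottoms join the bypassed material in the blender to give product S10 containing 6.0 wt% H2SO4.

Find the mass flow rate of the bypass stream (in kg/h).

All 434×0.041 = 17.794 kg/h of H2SO4 reaches S10, so S10 = 17.794/0.060 = 296.57 kg/h and vapour = 137.43 kg/h.
The evaporator receives (1−α)·434 of feed at 0.959 water and removes 0.712 of that water:
0.712×0.959×(1−α)×434 = 137.43
(1−α) = 137.43/296.34 = 0.4638;  α = 0.5362.
Bypass flow = 0.5362×434 = 232.72 kg/h.

232.7 kg/h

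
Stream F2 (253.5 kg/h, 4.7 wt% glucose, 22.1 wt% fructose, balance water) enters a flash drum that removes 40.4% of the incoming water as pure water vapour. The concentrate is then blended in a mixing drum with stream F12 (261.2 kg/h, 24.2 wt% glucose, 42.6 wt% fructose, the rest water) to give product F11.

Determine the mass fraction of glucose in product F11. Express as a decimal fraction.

0.171

Vapour removed = 0.404×0.732×253.5 = 74.967 kg/h; concentrate = 178.53 kg/h.
glucose reaching the mixer = 11.915 (from concentrate) + 261.2×0.242 = 75.125 kg/h.
Product flow = 178.53 + 261.2 = 439.73 kg/h; glucose fraction = 0.171.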